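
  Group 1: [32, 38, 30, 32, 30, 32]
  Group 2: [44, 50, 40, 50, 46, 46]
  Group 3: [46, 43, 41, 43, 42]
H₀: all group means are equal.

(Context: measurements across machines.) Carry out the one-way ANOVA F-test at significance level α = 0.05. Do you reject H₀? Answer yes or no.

Group means [32.33, 46.00, 43.00], grand mean 40.294
SSB = Σnᵢ(x̄ᵢ−x̄)² = 612.196; SSW = ΣΣ(x−x̄ᵢ)² = 129.333
MSB = 612.196/2 = 306.0980; MSW = 129.333/14 = 9.2381
F = MSB/MSW = 33.1343
df = (2, 14)
p-value (upper-tail) = 0.00000
At α=0.05: p < α → reject H₀

reject H₀: yes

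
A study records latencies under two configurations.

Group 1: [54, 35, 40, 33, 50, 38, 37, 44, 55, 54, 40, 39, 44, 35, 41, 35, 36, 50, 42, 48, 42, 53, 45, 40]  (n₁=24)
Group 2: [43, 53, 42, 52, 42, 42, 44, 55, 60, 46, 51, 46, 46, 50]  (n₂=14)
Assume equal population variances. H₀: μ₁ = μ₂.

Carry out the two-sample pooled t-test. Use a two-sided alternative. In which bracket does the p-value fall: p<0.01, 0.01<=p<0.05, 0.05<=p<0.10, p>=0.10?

p-value bracket: 0.01<=p<0.05

x̄₁=42.917, s₁=6.807, n₁=24
x̄₂=48.000, s₂=5.602, n₂=14
s_p² = [23·6.807² + 13·5.602²]/36 = 40.9398
SE = √(s_p²·(1/24+1/14)) = 2.1518
t = (42.917−48.000)/2.1518 = -2.3624
df = 36
p-value (two-sided) = 0.02368
→ bracket: 0.01<=p<0.05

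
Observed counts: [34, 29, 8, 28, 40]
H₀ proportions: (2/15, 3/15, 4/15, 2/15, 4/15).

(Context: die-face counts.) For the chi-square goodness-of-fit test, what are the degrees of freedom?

degrees of freedom = 4

df = k − 1 = 5 − 1 = 4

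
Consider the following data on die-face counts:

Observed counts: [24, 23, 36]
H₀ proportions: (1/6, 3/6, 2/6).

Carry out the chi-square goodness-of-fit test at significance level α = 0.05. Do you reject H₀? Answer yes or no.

n = 83; E_i = n·p_i = [13.83, 41.50, 27.67]
χ² = (24−13.83)²/13.83 + (23−41.50)²/41.50 + (36−27.67)²/27.67 = 18.2289
df = 2
p-value (upper-tail) = 0.00011
At α=0.05: p < α → reject H₀

reject H₀: yes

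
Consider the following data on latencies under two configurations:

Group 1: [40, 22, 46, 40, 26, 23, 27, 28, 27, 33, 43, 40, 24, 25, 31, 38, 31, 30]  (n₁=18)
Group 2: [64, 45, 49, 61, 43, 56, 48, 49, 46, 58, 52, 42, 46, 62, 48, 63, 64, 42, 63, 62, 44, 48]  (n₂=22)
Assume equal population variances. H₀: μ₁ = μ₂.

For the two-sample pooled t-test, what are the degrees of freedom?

degrees of freedom = 38

df = n₁ + n₂ − 2 = 18 + 22 − 2 = 38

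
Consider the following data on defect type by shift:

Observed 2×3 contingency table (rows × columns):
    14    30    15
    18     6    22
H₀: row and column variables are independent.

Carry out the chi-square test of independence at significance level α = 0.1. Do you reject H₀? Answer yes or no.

reject H₀: yes

Row totals [59, 46], col totals [32, 36, 37], n=105
χ² = (14−17.98)²/17.98 + (30−20.23)²/20.23 + (15−20.79)²/20.79 + (18−14.02)²/14.02 + (6−15.77)²/15.77 + (22−16.21)²/16.21 = 16.4672
df = 2
p-value (upper-tail) = 0.00027
At α=0.1: p < α → reject H₀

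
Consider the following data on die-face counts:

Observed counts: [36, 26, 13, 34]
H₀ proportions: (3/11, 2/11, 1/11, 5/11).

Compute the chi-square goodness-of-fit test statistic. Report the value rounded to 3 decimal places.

n = 109; E_i = n·p_i = [29.73, 19.82, 9.91, 49.55]
χ² = (36−29.73)²/29.73 + (26−19.82)²/19.82 + (13−9.91)²/9.91 + (34−49.55)²/49.55 = 9.0936
df = 3

test statistic = 9.094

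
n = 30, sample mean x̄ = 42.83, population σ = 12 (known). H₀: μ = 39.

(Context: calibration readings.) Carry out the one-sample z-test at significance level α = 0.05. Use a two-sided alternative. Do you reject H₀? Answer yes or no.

reject H₀: no

SE = σ/√n = 12/√30 = 2.1909
z = (x̄−μ₀)/SE = (42.83−39)/2.1909 = 1.7481
p-value (two-sided) = 0.08044
At α=0.05: p ≥ α → fail to reject H₀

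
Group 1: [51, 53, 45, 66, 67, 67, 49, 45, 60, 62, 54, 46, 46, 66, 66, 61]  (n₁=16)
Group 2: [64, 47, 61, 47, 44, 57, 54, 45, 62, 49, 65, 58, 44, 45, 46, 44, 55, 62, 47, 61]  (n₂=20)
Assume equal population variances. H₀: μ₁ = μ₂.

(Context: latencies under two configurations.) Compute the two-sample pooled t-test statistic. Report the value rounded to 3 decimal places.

x̄₁=56.500, s₁=8.733, n₁=16
x̄₂=52.850, s₂=7.761, n₂=20
s_p² = [15·8.733² + 19·7.761²]/34 = 67.3103
SE = √(s_p²·(1/16+1/20)) = 2.7518
t = (56.500−52.850)/2.7518 = 1.3264
df = 34

test statistic = 1.326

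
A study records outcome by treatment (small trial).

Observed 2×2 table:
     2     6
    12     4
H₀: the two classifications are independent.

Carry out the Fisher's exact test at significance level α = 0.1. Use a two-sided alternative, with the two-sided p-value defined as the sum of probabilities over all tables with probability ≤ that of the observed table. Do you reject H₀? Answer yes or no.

reject H₀: yes

Margins: r₁=8, r₂=16, c₁=14, c₂=10, n=24
p_obs = C(8,2)·C(16,12)/C(24,14); sum pmf over tables with pmf ≤ p_obs
p-value (two-sided) = 0.03241
At α=0.1: p < α → reject H₀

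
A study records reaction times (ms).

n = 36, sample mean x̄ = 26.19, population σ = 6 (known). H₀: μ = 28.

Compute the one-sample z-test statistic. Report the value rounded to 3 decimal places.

SE = σ/√n = 6/√36 = 1.0000
z = (x̄−μ₀)/SE = (26.19−28)/1.0000 = -1.8100

test statistic = -1.810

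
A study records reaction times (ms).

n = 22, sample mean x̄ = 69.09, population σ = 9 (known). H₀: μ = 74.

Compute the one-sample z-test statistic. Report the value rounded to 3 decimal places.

test statistic = -2.559

SE = σ/√n = 9/√22 = 1.9188
z = (x̄−μ₀)/SE = (69.09−74)/1.9188 = -2.5589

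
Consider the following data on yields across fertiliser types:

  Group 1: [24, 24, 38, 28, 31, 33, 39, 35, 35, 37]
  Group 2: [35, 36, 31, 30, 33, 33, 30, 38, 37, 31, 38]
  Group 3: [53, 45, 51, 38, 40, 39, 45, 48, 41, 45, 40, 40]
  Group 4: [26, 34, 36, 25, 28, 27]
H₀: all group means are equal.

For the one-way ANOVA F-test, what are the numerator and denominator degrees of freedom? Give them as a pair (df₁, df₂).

degrees of freedom = [3, 35]

k = 4 groups, N = 39 total
df = (k−1, N−k) = (4−1, 39−4) = (3, 35)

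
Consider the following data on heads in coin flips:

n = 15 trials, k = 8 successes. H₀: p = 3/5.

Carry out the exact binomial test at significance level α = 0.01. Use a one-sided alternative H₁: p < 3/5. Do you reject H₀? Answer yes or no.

reject H₀: no

Exact binomial: n=15, k=8, p₀=3/5=0.6000
P(X≤8) from Σ C(n,i)·p₀^i·(1−p₀)^(n−i)
p-value (one-sided, H₁ less) = 0.39019
At α=0.01: p ≥ α → fail to reject H₀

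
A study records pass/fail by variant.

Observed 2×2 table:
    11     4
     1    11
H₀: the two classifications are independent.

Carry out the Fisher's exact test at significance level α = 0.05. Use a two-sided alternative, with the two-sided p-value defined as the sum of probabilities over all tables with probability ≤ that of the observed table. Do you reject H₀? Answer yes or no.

Margins: r₁=15, r₂=12, c₁=12, c₂=15, n=27
p_obs = C(15,11)·C(12,1)/C(27,12); sum pmf over tables with pmf ≤ p_obs
p-value (two-sided) = 0.00138
At α=0.05: p < α → reject H₀

reject H₀: yes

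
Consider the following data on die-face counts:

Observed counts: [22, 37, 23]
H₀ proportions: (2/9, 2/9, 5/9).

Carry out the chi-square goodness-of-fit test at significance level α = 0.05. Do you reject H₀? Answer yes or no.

n = 82; E_i = n·p_i = [18.22, 18.22, 45.56]
χ² = (22−18.22)²/18.22 + (37−18.22)²/18.22 + (23−45.56)²/45.56 = 31.3012
df = 2
p-value (upper-tail) = 0.00000
At α=0.05: p < α → reject H₀

reject H₀: yes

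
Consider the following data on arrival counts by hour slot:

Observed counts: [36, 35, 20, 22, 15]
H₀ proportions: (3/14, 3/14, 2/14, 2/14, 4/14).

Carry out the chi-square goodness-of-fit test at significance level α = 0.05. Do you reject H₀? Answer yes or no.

reject H₀: yes

n = 128; E_i = n·p_i = [27.43, 27.43, 18.29, 18.29, 36.57]
χ² = (36−27.43)²/27.43 + (35−27.43)²/27.43 + (20−18.29)²/18.29 + (22−18.29)²/18.29 + (15−36.57)²/36.57 = 18.4076
df = 4
p-value (upper-tail) = 0.00103
At α=0.05: p < α → reject H₀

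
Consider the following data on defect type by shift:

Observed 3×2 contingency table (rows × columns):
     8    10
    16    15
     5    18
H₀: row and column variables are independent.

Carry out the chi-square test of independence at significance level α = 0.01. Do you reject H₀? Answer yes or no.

reject H₀: no

Row totals [18, 31, 23], col totals [29, 43], n=72
χ² = (8−7.25)²/7.25 + (10−10.75)²/10.75 + (16−12.49)²/12.49 + (15−18.51)²/18.51 + (5−9.26)²/9.26 + (18−13.74)²/13.74 = 5.0718
df = 2
p-value (upper-tail) = 0.07919
At α=0.01: p ≥ α → fail to reject H₀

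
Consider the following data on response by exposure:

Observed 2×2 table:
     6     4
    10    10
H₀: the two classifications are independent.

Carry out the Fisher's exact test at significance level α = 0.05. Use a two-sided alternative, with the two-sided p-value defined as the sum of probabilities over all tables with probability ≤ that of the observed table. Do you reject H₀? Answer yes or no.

reject H₀: no

Margins: r₁=10, r₂=20, c₁=16, c₂=14, n=30
p_obs = C(10,6)·C(20,10)/C(30,16); sum pmf over tables with pmf ≤ p_obs
p-value (two-sided) = 0.70895
At α=0.05: p ≥ α → fail to reject H₀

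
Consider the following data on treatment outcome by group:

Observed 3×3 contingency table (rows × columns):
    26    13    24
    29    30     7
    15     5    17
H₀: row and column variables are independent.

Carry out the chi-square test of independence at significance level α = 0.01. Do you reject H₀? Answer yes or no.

reject H₀: yes

Row totals [63, 66, 37], col totals [70, 48, 48], n=166
χ² = (26−26.57)²/26.57 + (13−18.22)²/18.22 + (24−18.22)²/18.22 + (29−27.83)²/27.83 + (30−19.08)²/19.08 + (7−19.08)²/19.08 + (15−15.60)²/15.60 + (5−10.70)²/10.70 + (17−10.70)²/10.70 = 24.0563
df = 4
p-value (upper-tail) = 0.00008
At α=0.01: p < α → reject H₀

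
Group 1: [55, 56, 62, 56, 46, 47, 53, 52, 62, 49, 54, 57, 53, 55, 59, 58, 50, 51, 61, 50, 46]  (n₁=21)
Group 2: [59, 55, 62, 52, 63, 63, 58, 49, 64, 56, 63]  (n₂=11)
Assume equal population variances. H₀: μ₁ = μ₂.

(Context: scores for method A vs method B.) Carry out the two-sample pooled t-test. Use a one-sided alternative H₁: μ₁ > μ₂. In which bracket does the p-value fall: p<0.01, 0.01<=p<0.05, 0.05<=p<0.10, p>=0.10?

p-value bracket: p>=0.10

x̄₁=53.905, s₁=4.929, n₁=21
x̄₂=58.545, s₂=5.047, n₂=11
s_p² = [20·4.929² + 10·5.047²]/30 = 24.6846
SE = √(s_p²·(1/21+1/11)) = 1.8492
t = (53.905−58.545)/1.8492 = -2.5096
df = 30
p-value (one-sided, H₁ greater) = 0.99114
→ bracket: p>=0.10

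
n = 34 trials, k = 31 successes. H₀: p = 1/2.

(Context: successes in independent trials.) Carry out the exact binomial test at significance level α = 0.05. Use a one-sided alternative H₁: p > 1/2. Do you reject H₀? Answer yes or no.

reject H₀: yes

Exact binomial: n=34, k=31, p₀=1/2=0.5000
P(X≥31) from Σ C(n,i)·p₀^i·(1−p₀)^(n−i)
p-value (one-sided, H₁ greater) = 0.00000
At α=0.05: p < α → reject H₀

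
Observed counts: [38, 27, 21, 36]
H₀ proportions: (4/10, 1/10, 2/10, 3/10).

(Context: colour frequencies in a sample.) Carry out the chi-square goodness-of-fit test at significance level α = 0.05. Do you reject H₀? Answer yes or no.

reject H₀: yes

n = 122; E_i = n·p_i = [48.80, 12.20, 24.40, 36.60]
χ² = (38−48.80)²/48.80 + (27−12.20)²/12.20 + (21−24.40)²/24.40 + (36−36.60)²/36.60 = 20.8279
df = 3
p-value (upper-tail) = 0.00011
At α=0.05: p < α → reject H₀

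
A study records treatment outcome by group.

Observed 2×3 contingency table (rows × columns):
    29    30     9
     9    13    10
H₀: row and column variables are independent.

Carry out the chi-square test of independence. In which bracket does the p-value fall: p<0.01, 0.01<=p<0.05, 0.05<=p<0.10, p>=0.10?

p-value bracket: 0.05<=p<0.10

Row totals [68, 32], col totals [38, 43, 19], n=100
χ² = (29−25.84)²/25.84 + (30−29.24)²/29.24 + (9−12.92)²/12.92 + (9−12.16)²/12.16 + (13−13.76)²/13.76 + (10−6.08)²/6.08 = 4.9861
df = 2
p-value (upper-tail) = 0.08266
→ bracket: 0.05<=p<0.10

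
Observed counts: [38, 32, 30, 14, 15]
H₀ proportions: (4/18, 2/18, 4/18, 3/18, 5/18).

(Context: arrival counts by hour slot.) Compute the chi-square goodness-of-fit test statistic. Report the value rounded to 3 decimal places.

n = 129; E_i = n·p_i = [28.67, 14.33, 28.67, 21.50, 35.83]
χ² = (38−28.67)²/28.67 + (32−14.33)²/14.33 + (30−28.67)²/28.67 + (14−21.50)²/21.50 + (15−35.83)²/35.83 = 39.6047
df = 4

test statistic = 39.605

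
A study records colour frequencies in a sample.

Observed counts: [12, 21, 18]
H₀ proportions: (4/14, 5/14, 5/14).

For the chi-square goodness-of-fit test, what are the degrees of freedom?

degrees of freedom = 2

df = k − 1 = 3 − 1 = 2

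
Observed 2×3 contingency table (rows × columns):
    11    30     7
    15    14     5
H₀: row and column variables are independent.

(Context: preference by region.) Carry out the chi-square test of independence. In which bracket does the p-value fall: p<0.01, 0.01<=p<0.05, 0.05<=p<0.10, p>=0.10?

Row totals [48, 34], col totals [26, 44, 12], n=82
χ² = (11−15.22)²/15.22 + (30−25.76)²/25.76 + (7−7.02)²/7.02 + (15−10.78)²/10.78 + (14−18.24)²/18.24 + (5−4.98)²/4.98 = 4.5081
df = 2
p-value (upper-tail) = 0.10498
→ bracket: p>=0.10

p-value bracket: p>=0.10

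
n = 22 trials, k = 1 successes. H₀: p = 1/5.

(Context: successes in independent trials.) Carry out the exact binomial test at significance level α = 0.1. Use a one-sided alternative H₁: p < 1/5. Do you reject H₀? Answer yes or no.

reject H₀: yes

Exact binomial: n=22, k=1, p₀=1/5=0.2000
P(X≤1) from Σ C(n,i)·p₀^i·(1−p₀)^(n−i)
p-value (one-sided, H₁ less) = 0.04796
At α=0.1: p < α → reject H₀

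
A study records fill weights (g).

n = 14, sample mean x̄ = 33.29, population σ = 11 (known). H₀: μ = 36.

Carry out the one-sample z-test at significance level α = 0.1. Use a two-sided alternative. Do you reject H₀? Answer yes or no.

reject H₀: no

SE = σ/√n = 11/√14 = 2.9399
z = (x̄−μ₀)/SE = (33.29−36)/2.9399 = -0.9218
p-value (two-sided) = 0.35663
At α=0.1: p ≥ α → fail to reject H₀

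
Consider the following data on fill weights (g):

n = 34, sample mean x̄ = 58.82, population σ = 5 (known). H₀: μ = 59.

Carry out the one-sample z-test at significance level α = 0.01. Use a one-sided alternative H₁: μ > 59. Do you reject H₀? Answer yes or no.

SE = σ/√n = 5/√34 = 0.8575
z = (x̄−μ₀)/SE = (58.82−59)/0.8575 = -0.2099
p-value (one-sided, H₁ greater) = 0.58313
At α=0.01: p ≥ α → fail to reject H₀

reject H₀: no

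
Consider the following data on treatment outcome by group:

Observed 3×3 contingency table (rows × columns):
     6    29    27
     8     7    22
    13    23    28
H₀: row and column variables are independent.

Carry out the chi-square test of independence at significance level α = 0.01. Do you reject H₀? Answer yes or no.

reject H₀: no

Row totals [62, 37, 64], col totals [27, 59, 77], n=163
χ² = (6−10.27)²/10.27 + (29−22.44)²/22.44 + (27−29.29)²/29.29 + (8−6.13)²/6.13 + (7−13.39)²/13.39 + (22−17.48)²/17.48 + (13−10.60)²/10.60 + (23−23.17)²/23.17 + (28−30.23)²/30.23 = 9.3719
df = 4
p-value (upper-tail) = 0.05245
At α=0.01: p ≥ α → fail to reject H₀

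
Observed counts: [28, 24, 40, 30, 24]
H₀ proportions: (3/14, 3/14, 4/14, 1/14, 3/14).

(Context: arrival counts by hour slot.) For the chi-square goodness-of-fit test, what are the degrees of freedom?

degrees of freedom = 4

df = k − 1 = 5 − 1 = 4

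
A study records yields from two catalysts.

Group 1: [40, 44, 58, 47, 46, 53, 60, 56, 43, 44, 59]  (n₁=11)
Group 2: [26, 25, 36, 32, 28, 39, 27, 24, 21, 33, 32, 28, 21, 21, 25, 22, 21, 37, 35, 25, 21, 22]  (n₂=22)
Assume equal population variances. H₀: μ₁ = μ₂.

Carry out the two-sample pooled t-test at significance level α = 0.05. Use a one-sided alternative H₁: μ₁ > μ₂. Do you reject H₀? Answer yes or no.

reject H₀: yes

x̄₁=50.000, s₁=7.321, n₁=11
x̄₂=27.318, s₂=5.883, n₂=22
s_p² = [10·7.321² + 21·5.883²]/31 = 40.7346
SE = √(s_p²·(1/11+1/22)) = 2.3568
t = (50.000−27.318)/2.3568 = 9.6238
df = 31
p-value (one-sided, H₁ greater) = 0.00000
At α=0.05: p < α → reject H₀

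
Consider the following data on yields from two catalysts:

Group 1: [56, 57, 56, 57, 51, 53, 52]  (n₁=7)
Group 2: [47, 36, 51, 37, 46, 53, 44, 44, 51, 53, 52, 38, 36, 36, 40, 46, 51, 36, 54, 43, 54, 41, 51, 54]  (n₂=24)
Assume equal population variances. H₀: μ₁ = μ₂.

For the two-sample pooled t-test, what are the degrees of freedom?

degrees of freedom = 29

df = n₁ + n₂ − 2 = 7 + 24 − 2 = 29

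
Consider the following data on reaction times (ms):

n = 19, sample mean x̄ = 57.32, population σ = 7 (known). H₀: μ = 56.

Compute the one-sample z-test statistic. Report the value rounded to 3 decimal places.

test statistic = 0.822

SE = σ/√n = 7/√19 = 1.6059
z = (x̄−μ₀)/SE = (57.32−56)/1.6059 = 0.8220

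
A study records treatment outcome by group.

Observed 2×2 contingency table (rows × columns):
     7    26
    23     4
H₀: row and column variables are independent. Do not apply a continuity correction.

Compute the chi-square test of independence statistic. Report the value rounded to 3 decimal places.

test statistic = 24.310

Row totals [33, 27], col totals [30, 30], n=60
χ² = (7−16.50)²/16.50 + (26−16.50)²/16.50 + (23−13.50)²/13.50 + (4−13.50)²/13.50 = 24.3098
df = 1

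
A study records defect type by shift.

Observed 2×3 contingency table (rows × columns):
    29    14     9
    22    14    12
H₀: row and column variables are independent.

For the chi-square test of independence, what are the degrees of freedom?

df = (r−1)(c−1) = (2−1)·(3−1) = 2

degrees of freedom = 2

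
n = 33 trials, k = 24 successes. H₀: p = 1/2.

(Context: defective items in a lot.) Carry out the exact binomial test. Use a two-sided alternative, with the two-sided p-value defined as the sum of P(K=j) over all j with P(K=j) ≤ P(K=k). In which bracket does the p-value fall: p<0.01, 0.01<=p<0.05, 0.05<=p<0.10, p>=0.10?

Exact binomial: n=33, k=24, p₀=1/2=0.5000
P(X=j) = C(n,j)·p₀^j·(1−p₀)^(n−j); p = Σ P(X=j) over j with P(X=j) ≤ P(X=24)
p-value (two-sided) = 0.01353
→ bracket: 0.01<=p<0.05

p-value bracket: 0.01<=p<0.05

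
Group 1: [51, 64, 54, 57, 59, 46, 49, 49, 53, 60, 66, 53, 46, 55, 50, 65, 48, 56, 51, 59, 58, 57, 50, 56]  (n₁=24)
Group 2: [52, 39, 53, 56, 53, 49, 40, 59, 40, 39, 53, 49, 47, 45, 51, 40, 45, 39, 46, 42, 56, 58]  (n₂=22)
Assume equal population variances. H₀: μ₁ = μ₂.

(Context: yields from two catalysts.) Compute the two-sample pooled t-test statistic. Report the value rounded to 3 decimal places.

test statistic = 3.765

x̄₁=54.667, s₁=5.708, n₁=24
x̄₂=47.773, s₂=6.704, n₂=22
s_p² = [23·5.708² + 21·6.704²]/44 = 38.4817
SE = √(s_p²·(1/24+1/22)) = 1.8310
t = (54.667−47.773)/1.8310 = 3.7651
df = 44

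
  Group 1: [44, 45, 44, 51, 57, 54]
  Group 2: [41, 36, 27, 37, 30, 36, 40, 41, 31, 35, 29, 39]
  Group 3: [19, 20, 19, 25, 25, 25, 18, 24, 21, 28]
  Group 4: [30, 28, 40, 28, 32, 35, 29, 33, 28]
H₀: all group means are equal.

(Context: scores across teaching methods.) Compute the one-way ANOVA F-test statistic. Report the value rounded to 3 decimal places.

Group means [49.17, 35.17, 22.40, 31.44], grand mean 33.081
SSB = Σnᵢ(x̄ᵢ−x̄)² = 2769.635; SSW = ΣΣ(x−x̄ᵢ)² = 655.122
MSB = 2769.635/3 = 923.2115; MSW = 655.122/33 = 19.8522
F = MSB/MSW = 46.5043
df = (3, 33)

test statistic = 46.504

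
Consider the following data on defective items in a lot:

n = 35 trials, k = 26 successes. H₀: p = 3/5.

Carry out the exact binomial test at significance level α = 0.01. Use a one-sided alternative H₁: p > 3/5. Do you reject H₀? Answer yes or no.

Exact binomial: n=35, k=26, p₀=3/5=0.6000
P(X≥26) from Σ C(n,i)·p₀^i·(1−p₀)^(n−i)
p-value (one-sided, H₁ greater) = 0.05753
At α=0.01: p ≥ α → fail to reject H₀

reject H₀: no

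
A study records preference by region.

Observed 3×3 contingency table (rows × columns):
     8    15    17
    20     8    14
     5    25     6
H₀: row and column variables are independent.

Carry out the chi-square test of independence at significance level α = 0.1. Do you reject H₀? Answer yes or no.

Row totals [40, 42, 36], col totals [33, 48, 37], n=118
χ² = (8−11.19)²/11.19 + (15−16.27)²/16.27 + (17−12.54)²/12.54 + (20−11.75)²/11.75 + (8−17.08)²/17.08 + (14−13.17)²/13.17 + (5−10.07)²/10.07 + (25−14.64)²/14.64 + (6−11.29)²/11.29 = 25.6267
df = 4
p-value (upper-tail) = 0.00004
At α=0.1: p < α → reject H₀

reject H₀: yes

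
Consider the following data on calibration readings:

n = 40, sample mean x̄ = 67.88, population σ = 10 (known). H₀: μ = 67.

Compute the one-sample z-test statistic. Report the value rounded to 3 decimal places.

SE = σ/√n = 10/√40 = 1.5811
z = (x̄−μ₀)/SE = (67.88−67)/1.5811 = 0.5566

test statistic = 0.557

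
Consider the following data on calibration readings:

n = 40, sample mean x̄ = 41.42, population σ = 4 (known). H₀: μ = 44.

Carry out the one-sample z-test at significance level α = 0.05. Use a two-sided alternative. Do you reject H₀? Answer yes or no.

reject H₀: yes

SE = σ/√n = 4/√40 = 0.6325
z = (x̄−μ₀)/SE = (41.42−44)/0.6325 = -4.0793
p-value (two-sided) = 0.00005
At α=0.05: p < α → reject H₀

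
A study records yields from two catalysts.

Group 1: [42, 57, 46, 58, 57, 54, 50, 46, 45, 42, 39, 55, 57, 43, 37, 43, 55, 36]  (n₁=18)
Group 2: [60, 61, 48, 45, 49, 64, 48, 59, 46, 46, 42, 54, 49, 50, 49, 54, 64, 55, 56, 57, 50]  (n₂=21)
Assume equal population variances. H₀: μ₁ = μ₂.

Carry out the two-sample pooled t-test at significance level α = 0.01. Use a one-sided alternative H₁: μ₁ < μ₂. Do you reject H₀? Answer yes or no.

reject H₀: no

x̄₁=47.889, s₁=7.537, n₁=18
x̄₂=52.667, s₂=6.398, n₂=21
s_p² = [17·7.537² + 20·6.398²]/37 = 48.2282
SE = √(s_p²·(1/18+1/21)) = 2.2307
t = (47.889−52.667)/2.2307 = -2.1418
df = 37
p-value (one-sided, H₁ less) = 0.01943
At α=0.01: p ≥ α → fail to reject H₀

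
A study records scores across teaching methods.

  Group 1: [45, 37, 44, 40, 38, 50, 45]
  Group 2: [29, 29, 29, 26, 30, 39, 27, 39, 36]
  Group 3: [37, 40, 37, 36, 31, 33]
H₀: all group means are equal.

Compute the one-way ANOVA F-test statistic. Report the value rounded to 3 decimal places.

test statistic = 12.226

Group means [42.71, 31.56, 35.67], grand mean 36.227
SSB = Σnᵢ(x̄ᵢ−x̄)² = 492.880; SSW = ΣΣ(x−x̄ᵢ)² = 382.984
MSB = 492.880/2 = 246.4398; MSW = 382.984/19 = 20.1571
F = MSB/MSW = 12.2260
df = (2, 19)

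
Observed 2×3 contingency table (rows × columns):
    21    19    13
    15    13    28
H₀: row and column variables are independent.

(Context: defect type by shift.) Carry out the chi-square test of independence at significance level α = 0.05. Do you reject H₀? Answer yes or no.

reject H₀: yes

Row totals [53, 56], col totals [36, 32, 41], n=109
χ² = (21−17.50)²/17.50 + (19−15.56)²/15.56 + (13−19.94)²/19.94 + (15−18.50)²/18.50 + (13−16.44)²/16.44 + (28−21.06)²/21.06 = 7.5359
df = 2
p-value (upper-tail) = 0.02310
At α=0.05: p < α → reject H₀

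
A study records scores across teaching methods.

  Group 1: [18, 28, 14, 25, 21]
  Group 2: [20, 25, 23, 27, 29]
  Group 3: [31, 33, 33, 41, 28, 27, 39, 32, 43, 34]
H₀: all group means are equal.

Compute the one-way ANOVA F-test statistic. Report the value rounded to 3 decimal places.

Group means [21.20, 24.80, 34.10], grand mean 28.550
SSB = Σnᵢ(x̄ᵢ−x̄)² = 648.450; SSW = ΣΣ(x−x̄ᵢ)² = 426.500
MSB = 648.450/2 = 324.2250; MSW = 426.500/17 = 25.0882
F = MSB/MSW = 12.9234
df = (2, 17)

test statistic = 12.923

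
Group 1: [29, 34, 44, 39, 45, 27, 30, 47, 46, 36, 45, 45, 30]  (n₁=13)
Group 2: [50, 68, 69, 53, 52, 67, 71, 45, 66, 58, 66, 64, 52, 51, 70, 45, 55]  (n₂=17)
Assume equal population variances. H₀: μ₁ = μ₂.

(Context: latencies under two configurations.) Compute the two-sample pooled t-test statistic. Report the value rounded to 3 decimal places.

test statistic = -6.652

x̄₁=38.231, s₁=7.518, n₁=13
x̄₂=58.941, s₂=9.086, n₂=17
s_p² = [12·7.518² + 16·9.086²]/28 = 71.4017
SE = √(s_p²·(1/13+1/17)) = 3.1133
t = (38.231−58.941)/3.1133 = -6.6523
df = 28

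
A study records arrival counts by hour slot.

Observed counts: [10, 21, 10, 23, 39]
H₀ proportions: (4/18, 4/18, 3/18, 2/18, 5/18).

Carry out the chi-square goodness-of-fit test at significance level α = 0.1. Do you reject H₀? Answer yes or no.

n = 103; E_i = n·p_i = [22.89, 22.89, 17.17, 11.44, 28.61]
χ² = (10−22.89)²/22.89 + (21−22.89)²/22.89 + (10−17.17)²/17.17 + (23−11.44)²/11.44 + (39−28.61)²/28.61 = 25.8456
df = 4
p-value (upper-tail) = 0.00003
At α=0.1: p < α → reject H₀

reject H₀: yes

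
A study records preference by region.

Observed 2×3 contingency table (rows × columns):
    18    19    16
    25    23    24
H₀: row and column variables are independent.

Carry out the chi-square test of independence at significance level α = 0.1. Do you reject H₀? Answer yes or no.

reject H₀: no

Row totals [53, 72], col totals [43, 42, 40], n=125
χ² = (18−18.23)²/18.23 + (19−17.81)²/17.81 + (16−16.96)²/16.96 + (25−24.77)²/24.77 + (23−24.19)²/24.19 + (24−23.04)²/23.04 = 0.2380
df = 2
p-value (upper-tail) = 0.88781
At α=0.1: p ≥ α → fail to reject H₀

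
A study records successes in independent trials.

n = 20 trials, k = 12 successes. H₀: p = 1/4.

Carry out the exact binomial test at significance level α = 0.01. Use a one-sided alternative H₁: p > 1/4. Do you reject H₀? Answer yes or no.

reject H₀: yes

Exact binomial: n=20, k=12, p₀=1/4=0.2500
P(X≥12) from Σ C(n,i)·p₀^i·(1−p₀)^(n−i)
p-value (one-sided, H₁ greater) = 0.00094
At α=0.01: p < α → reject H₀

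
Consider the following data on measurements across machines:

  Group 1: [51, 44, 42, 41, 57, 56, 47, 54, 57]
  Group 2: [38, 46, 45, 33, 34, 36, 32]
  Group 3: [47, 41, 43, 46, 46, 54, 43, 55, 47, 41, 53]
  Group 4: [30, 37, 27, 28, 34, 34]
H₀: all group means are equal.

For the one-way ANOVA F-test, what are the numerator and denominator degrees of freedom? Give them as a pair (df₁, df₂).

degrees of freedom = [3, 29]

k = 4 groups, N = 33 total
df = (k−1, N−k) = (4−1, 33−4) = (3, 29)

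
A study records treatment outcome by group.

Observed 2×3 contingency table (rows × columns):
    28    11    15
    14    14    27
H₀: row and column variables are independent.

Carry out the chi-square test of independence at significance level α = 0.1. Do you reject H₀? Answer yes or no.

reject H₀: yes

Row totals [54, 55], col totals [42, 25, 42], n=109
χ² = (28−20.81)²/20.81 + (11−12.39)²/12.39 + (15−20.81)²/20.81 + (14−21.19)²/21.19 + (14−12.61)²/12.61 + (27−21.19)²/21.19 = 8.4468
df = 2
p-value (upper-tail) = 0.01465
At α=0.1: p < α → reject H₀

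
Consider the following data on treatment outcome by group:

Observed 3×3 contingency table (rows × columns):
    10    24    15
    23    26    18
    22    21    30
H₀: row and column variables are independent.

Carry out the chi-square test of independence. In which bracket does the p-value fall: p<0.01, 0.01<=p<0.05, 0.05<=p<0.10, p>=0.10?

p-value bracket: p>=0.10

Row totals [49, 67, 73], col totals [55, 71, 63], n=189
χ² = (10−14.26)²/14.26 + (24−18.41)²/18.41 + (15−16.33)²/16.33 + (23−19.50)²/19.50 + (26−25.17)²/25.17 + (18−22.33)²/22.33 + (22−21.24)²/21.24 + (21−27.42)²/27.42 + (30−24.33)²/24.33 = 7.4288
df = 4
p-value (upper-tail) = 0.11489
→ bracket: p>=0.10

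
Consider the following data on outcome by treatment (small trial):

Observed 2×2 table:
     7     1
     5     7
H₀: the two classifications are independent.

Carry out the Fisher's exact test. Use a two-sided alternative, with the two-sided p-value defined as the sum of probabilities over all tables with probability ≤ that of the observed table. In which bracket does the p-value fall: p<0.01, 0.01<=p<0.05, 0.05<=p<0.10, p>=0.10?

p-value bracket: 0.05<=p<0.10

Margins: r₁=8, r₂=12, c₁=12, c₂=8, n=20
p_obs = C(8,7)·C(12,5)/C(20,12); sum pmf over tables with pmf ≤ p_obs
p-value (two-sided) = 0.06967
→ bracket: 0.05<=p<0.10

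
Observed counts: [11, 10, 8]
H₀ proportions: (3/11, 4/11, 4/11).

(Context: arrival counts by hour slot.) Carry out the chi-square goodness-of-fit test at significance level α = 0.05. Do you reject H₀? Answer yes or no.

reject H₀: no

n = 29; E_i = n·p_i = [7.91, 10.55, 10.55]
χ² = (11−7.91)²/7.91 + (10−10.55)²/10.55 + (8−10.55)²/10.55 = 1.8506
df = 2
p-value (upper-tail) = 0.39642
At α=0.05: p ≥ α → fail to reject H₀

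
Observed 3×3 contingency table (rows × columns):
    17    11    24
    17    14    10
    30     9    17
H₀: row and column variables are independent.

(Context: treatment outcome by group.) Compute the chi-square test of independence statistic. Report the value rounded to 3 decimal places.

Row totals [52, 41, 56], col totals [64, 34, 51], n=149
χ² = (17−22.34)²/22.34 + (11−11.87)²/11.87 + (24−17.80)²/17.80 + (17−17.61)²/17.61 + (14−9.36)²/9.36 + (10−14.03)²/14.03 + (30−24.05)²/24.05 + (9−12.78)²/12.78 + (17−19.17)²/19.17 = 9.8168
df = 4

test statistic = 9.817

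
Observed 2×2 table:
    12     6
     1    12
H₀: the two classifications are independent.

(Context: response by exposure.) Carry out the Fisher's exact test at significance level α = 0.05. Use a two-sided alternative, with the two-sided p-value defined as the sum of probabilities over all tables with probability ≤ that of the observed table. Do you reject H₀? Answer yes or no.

reject H₀: yes

Margins: r₁=18, r₂=13, c₁=13, c₂=18, n=31
p_obs = C(18,12)·C(13,1)/C(31,13); sum pmf over tables with pmf ≤ p_obs
p-value (two-sided) = 0.00240
At α=0.05: p < α → reject H₀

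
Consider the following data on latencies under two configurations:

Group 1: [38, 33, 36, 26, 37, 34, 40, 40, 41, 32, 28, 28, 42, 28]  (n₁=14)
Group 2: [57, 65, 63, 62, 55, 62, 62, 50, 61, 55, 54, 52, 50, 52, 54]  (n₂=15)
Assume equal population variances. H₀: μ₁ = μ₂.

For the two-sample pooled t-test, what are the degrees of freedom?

degrees of freedom = 27

df = n₁ + n₂ − 2 = 14 + 15 − 2 = 27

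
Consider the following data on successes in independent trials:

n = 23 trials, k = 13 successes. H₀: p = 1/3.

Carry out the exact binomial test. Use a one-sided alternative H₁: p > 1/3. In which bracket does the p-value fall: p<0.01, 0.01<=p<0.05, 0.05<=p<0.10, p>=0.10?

Exact binomial: n=23, k=13, p₀=1/3=0.3333
P(X≥13) from Σ C(n,i)·p₀^i·(1−p₀)^(n−i)
p-value (one-sided, H₁ greater) = 0.01864
→ bracket: 0.01<=p<0.05

p-value bracket: 0.01<=p<0.05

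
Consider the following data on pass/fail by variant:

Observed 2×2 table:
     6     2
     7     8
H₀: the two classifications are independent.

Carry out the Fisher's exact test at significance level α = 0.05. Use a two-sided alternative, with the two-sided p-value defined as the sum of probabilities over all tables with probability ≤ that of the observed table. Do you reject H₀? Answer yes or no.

Margins: r₁=8, r₂=15, c₁=13, c₂=10, n=23
p_obs = C(8,6)·C(15,7)/C(23,13); sum pmf over tables with pmf ≤ p_obs
p-value (two-sided) = 0.37879
At α=0.05: p ≥ α → fail to reject H₀

reject H₀: no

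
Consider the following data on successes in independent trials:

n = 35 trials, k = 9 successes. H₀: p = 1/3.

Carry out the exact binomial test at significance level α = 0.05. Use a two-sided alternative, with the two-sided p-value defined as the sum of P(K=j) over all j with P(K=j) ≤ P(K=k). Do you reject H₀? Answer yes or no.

Exact binomial: n=35, k=9, p₀=1/3=0.3333
P(X=j) = C(n,j)·p₀^j·(1−p₀)^(n−j); p = Σ P(X=j) over j with P(X=j) ≤ P(X=9)
p-value (two-sided) = 0.37605
At α=0.05: p ≥ α → fail to reject H₀

reject H₀: no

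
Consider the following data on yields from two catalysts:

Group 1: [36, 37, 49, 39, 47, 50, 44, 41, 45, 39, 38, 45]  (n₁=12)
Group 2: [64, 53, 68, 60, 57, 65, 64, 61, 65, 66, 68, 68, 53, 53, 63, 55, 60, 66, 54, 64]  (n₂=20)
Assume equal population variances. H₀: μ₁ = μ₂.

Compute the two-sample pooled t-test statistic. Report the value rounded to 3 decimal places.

x̄₁=42.500, s₁=4.796, n₁=12
x̄₂=61.350, s₂=5.393, n₂=20
s_p² = [11·4.796² + 19·5.393²]/30 = 26.8517
SE = √(s_p²·(1/12+1/20)) = 1.8921
t = (42.500−61.350)/1.8921 = -9.9622
df = 30

test statistic = -9.962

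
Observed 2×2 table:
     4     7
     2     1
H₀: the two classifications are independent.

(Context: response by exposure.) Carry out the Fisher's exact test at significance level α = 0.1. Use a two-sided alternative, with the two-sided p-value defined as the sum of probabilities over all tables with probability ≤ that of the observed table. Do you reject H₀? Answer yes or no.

reject H₀: no

Margins: r₁=11, r₂=3, c₁=6, c₂=8, n=14
p_obs = C(11,4)·C(3,2)/C(14,6); sum pmf over tables with pmf ≤ p_obs
p-value (two-sided) = 0.53846
At α=0.1: p ≥ α → fail to reject H₀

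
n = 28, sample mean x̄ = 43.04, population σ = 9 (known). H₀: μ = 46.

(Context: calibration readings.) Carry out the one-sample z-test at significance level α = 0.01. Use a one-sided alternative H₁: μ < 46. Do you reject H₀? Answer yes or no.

SE = σ/√n = 9/√28 = 1.7008
z = (x̄−μ₀)/SE = (43.04−46)/1.7008 = -1.7403
p-value (one-sided, H₁ less) = 0.04090
At α=0.01: p ≥ α → fail to reject H₀

reject H₀: no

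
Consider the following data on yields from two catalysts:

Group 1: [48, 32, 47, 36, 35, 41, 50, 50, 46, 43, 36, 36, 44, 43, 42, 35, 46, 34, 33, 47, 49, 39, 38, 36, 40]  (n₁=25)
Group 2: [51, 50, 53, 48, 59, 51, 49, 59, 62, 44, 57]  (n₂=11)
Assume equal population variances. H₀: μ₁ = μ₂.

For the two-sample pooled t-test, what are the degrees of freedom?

degrees of freedom = 34

df = n₁ + n₂ − 2 = 25 + 11 − 2 = 34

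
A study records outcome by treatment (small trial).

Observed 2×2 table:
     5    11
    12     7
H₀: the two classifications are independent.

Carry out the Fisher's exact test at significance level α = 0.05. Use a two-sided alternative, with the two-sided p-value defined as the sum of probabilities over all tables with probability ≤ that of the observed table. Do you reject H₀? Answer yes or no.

reject H₀: no

Margins: r₁=16, r₂=19, c₁=17, c₂=18, n=35
p_obs = C(16,5)·C(19,12)/C(35,17); sum pmf over tables with pmf ≤ p_obs
p-value (two-sided) = 0.09222
At α=0.05: p ≥ α → fail to reject H₀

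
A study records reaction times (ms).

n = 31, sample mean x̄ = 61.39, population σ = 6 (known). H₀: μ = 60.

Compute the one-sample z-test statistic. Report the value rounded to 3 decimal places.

SE = σ/√n = 6/√31 = 1.0776
z = (x̄−μ₀)/SE = (61.39−60)/1.0776 = 1.2899

test statistic = 1.290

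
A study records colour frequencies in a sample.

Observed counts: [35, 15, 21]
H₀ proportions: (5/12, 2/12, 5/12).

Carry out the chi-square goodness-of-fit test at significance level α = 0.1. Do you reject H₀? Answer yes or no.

n = 71; E_i = n·p_i = [29.58, 11.83, 29.58]
χ² = (35−29.58)²/29.58 + (15−11.83)²/11.83 + (21−29.58)²/29.58 = 4.3296
df = 2
p-value (upper-tail) = 0.11477
At α=0.1: p ≥ α → fail to reject H₀

reject H₀: no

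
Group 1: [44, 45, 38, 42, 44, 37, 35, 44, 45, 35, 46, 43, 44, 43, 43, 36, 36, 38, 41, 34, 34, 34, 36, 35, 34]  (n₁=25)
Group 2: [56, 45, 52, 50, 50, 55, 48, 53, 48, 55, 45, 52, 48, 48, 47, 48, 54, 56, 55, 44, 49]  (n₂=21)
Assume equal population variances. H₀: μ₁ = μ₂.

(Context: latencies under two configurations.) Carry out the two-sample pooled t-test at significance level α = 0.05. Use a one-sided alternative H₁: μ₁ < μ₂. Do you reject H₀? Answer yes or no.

x̄₁=39.440, s₁=4.369, n₁=25
x̄₂=50.381, s₂=3.827, n₂=21
s_p² = [24·4.369² + 20·3.827²]/44 = 17.0707
SE = √(s_p²·(1/25+1/21)) = 1.2230
t = (39.440−50.381)/1.2230 = -8.9460
df = 44
p-value (one-sided, H₁ less) = 0.00000
At α=0.05: p < α → reject H₀

reject H₀: yes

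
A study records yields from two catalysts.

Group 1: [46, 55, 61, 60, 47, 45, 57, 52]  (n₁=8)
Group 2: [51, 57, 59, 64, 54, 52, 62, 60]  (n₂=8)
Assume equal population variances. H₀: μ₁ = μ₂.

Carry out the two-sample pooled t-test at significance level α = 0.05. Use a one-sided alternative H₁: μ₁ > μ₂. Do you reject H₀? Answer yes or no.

x̄₁=52.875, s₁=6.357, n₁=8
x̄₂=57.375, s₂=4.719, n₂=8
s_p² = [7·6.357² + 7·4.719²]/14 = 31.3393
SE = √(s_p²·(1/8+1/8)) = 2.7991
t = (52.875−57.375)/2.7991 = -1.6077
df = 14
p-value (one-sided, H₁ greater) = 0.93489
At α=0.05: p ≥ α → fail to reject H₀

reject H₀: no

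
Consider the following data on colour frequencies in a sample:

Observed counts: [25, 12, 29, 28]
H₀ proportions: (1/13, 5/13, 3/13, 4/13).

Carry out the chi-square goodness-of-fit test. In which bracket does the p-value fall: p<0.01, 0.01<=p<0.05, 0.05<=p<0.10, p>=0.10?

p-value bracket: p<0.01

n = 94; E_i = n·p_i = [7.23, 36.15, 21.69, 28.92]
χ² = (25−7.23)²/7.23 + (12−36.15)²/36.15 + (29−21.69)²/21.69 + (28−28.92)²/28.92 = 62.2950
df = 3
p-value (upper-tail) = 0.00000
→ bracket: p<0.01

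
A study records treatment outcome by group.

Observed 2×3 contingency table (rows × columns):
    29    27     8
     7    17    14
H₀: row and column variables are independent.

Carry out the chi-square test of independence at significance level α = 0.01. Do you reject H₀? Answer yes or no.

Row totals [64, 38], col totals [36, 44, 22], n=102
χ² = (29−22.59)²/22.59 + (27−27.61)²/27.61 + (8−13.80)²/13.80 + (7−13.41)²/13.41 + (17−16.39)²/16.39 + (14−8.20)²/8.20 = 11.4714
df = 2
p-value (upper-tail) = 0.00323
At α=0.01: p < α → reject H₀

reject H₀: yes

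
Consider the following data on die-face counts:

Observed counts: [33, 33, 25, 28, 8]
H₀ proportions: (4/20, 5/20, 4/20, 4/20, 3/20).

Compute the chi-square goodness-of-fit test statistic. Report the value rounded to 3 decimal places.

n = 127; E_i = n·p_i = [25.40, 31.75, 25.40, 25.40, 19.05]
χ² = (33−25.40)²/25.40 + (33−31.75)²/31.75 + (25−25.40)²/25.40 + (28−25.40)²/25.40 + (8−19.05)²/19.05 = 9.0052
df = 4

test statistic = 9.005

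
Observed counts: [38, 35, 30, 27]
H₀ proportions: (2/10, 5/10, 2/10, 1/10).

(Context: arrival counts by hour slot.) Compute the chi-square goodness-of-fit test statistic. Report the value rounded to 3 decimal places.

n = 130; E_i = n·p_i = [26.00, 65.00, 26.00, 13.00]
χ² = (38−26.00)²/26.00 + (35−65.00)²/65.00 + (30−26.00)²/26.00 + (27−13.00)²/13.00 = 35.0769
df = 3

test statistic = 35.077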